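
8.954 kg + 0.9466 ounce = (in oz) 316.8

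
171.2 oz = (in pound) 10.7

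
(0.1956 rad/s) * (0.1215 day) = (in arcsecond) 4.235e+08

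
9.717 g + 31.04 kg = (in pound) 68.45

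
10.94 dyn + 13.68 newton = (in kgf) 1.395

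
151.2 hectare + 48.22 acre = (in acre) 421.8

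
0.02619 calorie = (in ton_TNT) 2.619e-11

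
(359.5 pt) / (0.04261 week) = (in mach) 1.445e-08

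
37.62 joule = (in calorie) 8.991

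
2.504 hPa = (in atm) 0.002471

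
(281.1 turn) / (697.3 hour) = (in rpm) 0.006719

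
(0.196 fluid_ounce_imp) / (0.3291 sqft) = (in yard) 0.0001992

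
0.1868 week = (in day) 1.308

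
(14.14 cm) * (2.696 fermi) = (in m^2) 3.812e-16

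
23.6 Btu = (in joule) 2.49e+04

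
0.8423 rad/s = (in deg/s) 48.26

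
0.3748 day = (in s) 3.238e+04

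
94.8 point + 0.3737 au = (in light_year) 5.909e-06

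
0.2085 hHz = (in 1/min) 1251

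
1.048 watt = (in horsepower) 0.001405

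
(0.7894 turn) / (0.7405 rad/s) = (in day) 7.752e-05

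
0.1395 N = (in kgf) 0.01423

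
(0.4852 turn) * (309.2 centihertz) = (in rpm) 90.01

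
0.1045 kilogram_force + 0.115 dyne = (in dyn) 1.025e+05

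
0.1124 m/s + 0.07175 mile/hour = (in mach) 0.0004243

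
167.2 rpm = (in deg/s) 1003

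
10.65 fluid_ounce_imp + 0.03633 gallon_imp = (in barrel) 0.002942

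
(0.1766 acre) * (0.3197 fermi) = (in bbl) 1.437e-12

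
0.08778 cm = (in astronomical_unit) 5.868e-15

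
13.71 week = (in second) 8.292e+06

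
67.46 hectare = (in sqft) 7.261e+06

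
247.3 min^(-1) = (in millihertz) 4122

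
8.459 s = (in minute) 0.141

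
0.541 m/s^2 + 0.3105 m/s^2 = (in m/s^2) 0.8515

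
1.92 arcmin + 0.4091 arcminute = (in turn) 0.0001078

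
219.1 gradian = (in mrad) 3442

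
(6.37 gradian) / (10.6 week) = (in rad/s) 1.561e-08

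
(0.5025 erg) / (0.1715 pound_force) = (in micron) 0.06587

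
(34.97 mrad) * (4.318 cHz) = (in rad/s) 0.00151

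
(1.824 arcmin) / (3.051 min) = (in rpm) 2.768e-05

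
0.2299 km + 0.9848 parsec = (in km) 3.039e+13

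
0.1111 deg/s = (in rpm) 0.01852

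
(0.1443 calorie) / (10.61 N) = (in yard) 0.06223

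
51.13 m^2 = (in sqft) 550.4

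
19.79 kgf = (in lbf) 43.63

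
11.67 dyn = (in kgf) 1.19e-05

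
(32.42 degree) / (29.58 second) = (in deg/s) 1.096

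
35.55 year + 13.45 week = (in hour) 3.137e+05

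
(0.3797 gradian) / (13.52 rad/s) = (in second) 0.0004411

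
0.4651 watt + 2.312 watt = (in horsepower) 0.003724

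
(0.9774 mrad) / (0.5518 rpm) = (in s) 0.01691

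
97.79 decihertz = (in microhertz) 9.779e+06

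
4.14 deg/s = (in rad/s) 0.07226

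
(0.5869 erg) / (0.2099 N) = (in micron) 0.2796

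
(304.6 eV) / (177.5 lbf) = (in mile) 3.841e-23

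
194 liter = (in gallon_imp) 42.67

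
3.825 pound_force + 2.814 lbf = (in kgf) 3.011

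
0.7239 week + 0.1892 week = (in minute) 9204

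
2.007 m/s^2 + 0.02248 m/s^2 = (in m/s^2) 2.029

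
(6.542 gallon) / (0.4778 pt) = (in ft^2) 1581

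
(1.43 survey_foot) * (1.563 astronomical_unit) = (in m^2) 1.019e+11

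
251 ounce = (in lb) 15.69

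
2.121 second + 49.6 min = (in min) 49.64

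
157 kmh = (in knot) 84.77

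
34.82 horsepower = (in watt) 2.597e+04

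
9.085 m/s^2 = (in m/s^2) 9.085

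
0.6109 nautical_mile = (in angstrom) 1.131e+13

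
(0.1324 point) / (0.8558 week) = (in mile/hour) 2.019e-10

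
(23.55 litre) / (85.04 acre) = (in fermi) 6.843e+07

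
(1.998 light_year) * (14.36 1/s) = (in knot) 5.276e+17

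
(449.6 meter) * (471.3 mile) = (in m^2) 3.41e+08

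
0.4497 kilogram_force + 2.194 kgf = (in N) 25.93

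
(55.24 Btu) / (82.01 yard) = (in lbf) 174.7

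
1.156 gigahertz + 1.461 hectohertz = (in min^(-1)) 6.936e+10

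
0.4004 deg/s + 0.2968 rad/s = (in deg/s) 17.41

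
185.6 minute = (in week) 0.01841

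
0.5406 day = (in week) 0.07723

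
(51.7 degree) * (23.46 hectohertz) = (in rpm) 2.021e+04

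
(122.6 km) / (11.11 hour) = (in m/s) 3.065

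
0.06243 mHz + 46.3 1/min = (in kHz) 0.0007717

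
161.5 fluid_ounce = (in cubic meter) 0.004776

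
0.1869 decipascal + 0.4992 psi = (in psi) 0.4992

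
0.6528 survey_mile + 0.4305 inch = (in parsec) 3.405e-14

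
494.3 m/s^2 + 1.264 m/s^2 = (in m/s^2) 495.6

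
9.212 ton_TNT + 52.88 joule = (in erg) 3.854e+17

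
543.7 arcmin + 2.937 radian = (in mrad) 3095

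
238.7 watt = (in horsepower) 0.3201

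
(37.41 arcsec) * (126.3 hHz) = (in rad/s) 2.291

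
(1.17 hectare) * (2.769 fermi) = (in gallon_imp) 7.126e-09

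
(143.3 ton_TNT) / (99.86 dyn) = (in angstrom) 6.004e+24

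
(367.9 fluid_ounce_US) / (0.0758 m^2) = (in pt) 406.9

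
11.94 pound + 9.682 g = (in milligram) 5.426e+06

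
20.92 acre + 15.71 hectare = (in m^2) 2.418e+05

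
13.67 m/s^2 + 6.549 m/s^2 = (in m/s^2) 20.22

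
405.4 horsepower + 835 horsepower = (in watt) 9.25e+05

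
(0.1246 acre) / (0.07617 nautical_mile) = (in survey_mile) 0.002221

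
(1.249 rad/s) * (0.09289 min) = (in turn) 1.108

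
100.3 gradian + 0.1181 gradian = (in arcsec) 3.254e+05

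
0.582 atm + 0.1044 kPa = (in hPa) 590.8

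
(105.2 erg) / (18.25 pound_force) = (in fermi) 1.296e+08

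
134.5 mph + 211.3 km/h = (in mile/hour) 265.8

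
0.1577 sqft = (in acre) 3.62e-06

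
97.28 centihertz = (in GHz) 9.728e-10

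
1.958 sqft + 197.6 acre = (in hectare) 79.97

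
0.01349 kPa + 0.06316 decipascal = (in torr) 0.1012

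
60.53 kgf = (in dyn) 5.936e+07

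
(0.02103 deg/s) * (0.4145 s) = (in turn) 2.421e-05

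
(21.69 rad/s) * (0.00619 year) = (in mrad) 4.234e+09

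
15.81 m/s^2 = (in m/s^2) 15.81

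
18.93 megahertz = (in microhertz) 1.893e+13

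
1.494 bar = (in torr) 1121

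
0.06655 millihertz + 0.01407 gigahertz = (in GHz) 0.01407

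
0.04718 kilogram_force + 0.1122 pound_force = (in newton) 0.9618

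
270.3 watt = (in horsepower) 0.3625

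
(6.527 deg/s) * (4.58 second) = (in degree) 29.89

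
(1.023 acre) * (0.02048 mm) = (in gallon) 22.4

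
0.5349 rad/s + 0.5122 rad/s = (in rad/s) 1.047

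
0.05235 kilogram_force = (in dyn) 5.134e+04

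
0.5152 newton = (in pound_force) 0.1158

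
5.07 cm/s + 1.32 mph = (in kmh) 2.307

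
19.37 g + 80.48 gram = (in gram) 99.85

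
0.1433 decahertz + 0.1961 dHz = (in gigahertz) 1.453e-09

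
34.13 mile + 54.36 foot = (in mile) 34.14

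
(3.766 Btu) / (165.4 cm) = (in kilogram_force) 245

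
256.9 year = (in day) 9.377e+04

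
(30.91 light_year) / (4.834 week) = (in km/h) 3.601e+11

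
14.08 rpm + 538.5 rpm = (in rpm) 552.6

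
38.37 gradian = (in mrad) 602.7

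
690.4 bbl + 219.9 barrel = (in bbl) 910.3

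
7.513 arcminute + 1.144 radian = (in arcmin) 3940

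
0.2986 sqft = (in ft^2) 0.2986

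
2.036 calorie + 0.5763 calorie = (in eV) 6.822e+19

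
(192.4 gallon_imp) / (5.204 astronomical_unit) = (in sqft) 1.209e-11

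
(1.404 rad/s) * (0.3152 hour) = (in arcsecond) 3.286e+08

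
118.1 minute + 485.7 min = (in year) 0.001149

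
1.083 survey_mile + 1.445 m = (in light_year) 1.844e-13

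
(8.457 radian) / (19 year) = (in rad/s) 1.411e-08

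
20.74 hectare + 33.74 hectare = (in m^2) 5.448e+05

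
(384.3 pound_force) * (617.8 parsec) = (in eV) 2.034e+41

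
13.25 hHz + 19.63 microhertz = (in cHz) 1.325e+05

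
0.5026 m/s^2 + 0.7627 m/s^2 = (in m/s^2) 1.265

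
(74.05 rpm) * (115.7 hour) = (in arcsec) 6.662e+11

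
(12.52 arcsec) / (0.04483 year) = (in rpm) 4.1e-10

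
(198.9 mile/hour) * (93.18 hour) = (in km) 2.983e+04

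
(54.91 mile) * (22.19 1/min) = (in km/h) 1.177e+05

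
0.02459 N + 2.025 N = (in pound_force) 0.4608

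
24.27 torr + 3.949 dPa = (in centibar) 3.236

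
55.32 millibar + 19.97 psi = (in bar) 1.432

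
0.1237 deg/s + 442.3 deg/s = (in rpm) 73.74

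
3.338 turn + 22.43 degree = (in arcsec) 4.407e+06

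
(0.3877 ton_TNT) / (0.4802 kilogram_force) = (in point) 9.764e+11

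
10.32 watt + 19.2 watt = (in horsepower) 0.03959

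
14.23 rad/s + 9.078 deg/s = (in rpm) 137.4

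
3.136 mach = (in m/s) 1068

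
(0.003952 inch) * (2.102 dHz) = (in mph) 4.72e-05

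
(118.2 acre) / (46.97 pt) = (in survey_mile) 1.794e+04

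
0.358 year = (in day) 130.7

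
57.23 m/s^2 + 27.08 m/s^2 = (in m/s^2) 84.31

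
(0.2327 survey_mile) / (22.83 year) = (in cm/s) 5.202e-05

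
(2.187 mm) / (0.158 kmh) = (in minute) 0.0008305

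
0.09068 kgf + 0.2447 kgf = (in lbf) 0.7394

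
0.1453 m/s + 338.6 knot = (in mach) 0.512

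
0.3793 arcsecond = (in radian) 1.839e-06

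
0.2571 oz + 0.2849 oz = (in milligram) 1.537e+04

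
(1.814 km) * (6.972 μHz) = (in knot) 0.02458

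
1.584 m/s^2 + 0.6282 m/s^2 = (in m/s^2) 2.212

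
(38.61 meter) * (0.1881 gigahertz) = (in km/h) 2.615e+10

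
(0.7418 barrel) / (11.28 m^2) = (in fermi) 1.046e+13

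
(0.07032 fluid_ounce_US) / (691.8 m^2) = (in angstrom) 30.06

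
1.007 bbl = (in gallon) 42.29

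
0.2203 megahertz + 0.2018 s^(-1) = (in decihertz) 2.203e+06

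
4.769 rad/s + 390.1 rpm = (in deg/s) 2614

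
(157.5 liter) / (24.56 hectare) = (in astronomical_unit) 4.287e-18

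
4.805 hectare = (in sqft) 5.172e+05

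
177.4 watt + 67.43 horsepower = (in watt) 5.046e+04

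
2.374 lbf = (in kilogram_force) 1.077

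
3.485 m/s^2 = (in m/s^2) 3.485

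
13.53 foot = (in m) 4.124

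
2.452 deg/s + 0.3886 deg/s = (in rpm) 0.4734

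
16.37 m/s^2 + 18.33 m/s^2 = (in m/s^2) 34.7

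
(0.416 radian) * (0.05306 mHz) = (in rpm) 0.0002108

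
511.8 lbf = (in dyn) 2.277e+08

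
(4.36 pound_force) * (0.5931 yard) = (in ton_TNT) 2.514e-09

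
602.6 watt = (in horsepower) 0.8081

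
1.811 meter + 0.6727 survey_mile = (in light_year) 1.146e-13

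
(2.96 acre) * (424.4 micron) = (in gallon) 1343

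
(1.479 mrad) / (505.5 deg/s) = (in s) 0.0001676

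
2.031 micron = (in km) 2.031e-09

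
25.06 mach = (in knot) 1.659e+04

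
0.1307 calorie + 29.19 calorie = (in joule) 122.7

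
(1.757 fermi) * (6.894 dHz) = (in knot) 2.355e-15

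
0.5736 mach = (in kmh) 703.1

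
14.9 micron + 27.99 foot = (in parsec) 2.765e-16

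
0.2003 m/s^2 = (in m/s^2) 0.2003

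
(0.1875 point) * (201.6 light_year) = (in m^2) 1.262e+14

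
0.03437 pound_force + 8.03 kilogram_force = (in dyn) 7.89e+06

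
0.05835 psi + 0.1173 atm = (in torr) 92.17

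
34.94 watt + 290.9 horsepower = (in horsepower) 290.9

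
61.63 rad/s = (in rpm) 588.5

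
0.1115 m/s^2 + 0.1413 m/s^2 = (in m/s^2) 0.2528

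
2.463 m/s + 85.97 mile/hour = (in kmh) 147.2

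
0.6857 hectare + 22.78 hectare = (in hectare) 23.47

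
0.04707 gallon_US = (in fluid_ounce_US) 6.025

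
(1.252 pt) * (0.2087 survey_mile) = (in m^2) 0.1483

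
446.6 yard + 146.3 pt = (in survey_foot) 1340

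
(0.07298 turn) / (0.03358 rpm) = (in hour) 0.03622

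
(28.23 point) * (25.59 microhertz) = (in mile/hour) 5.701e-07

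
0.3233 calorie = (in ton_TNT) 3.233e-10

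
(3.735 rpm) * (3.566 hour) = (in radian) 5021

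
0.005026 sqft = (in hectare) 4.669e-08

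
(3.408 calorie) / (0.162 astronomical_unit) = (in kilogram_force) 6e-11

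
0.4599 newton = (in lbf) 0.1034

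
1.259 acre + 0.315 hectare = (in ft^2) 8.875e+04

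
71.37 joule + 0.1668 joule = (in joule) 71.54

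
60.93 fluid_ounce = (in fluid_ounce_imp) 63.42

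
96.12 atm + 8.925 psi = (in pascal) 9.801e+06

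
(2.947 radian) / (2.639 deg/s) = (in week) 0.0001058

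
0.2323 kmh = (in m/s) 0.06453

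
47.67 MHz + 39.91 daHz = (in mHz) 4.767e+10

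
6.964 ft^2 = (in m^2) 0.647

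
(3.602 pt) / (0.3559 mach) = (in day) 1.214e-10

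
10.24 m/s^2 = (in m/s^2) 10.24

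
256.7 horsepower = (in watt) 1.914e+05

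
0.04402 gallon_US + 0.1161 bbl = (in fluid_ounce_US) 629.8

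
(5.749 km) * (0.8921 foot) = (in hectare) 0.1563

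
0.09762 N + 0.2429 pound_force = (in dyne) 1.178e+05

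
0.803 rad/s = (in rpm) 7.668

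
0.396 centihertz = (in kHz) 3.96e-06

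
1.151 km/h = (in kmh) 1.151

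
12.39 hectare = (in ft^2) 1.334e+06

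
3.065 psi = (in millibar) 211.3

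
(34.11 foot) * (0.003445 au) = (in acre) 1.324e+06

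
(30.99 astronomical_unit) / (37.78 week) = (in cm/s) 2.029e+07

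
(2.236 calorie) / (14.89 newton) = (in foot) 2.061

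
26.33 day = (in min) 3.792e+04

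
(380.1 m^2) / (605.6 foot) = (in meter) 2.059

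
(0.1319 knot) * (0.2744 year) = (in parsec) 1.903e-11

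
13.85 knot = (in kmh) 25.65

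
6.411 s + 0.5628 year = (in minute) 2.958e+05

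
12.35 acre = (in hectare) 4.998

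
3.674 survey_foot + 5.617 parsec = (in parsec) 5.617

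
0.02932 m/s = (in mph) 0.06559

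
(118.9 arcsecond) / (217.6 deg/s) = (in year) 4.813e-12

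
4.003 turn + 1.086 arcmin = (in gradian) 1601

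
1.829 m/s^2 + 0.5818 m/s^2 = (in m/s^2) 2.411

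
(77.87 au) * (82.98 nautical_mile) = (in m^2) 1.79e+18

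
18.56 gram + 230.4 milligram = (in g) 18.79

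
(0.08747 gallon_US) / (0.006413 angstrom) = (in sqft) 5.558e+09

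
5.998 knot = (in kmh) 11.11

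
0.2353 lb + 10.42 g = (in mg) 1.172e+05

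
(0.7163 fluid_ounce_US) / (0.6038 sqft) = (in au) 2.524e-15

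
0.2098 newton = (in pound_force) 0.04716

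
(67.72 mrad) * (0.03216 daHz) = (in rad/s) 0.02178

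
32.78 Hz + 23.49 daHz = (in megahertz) 0.0002677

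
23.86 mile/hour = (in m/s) 10.67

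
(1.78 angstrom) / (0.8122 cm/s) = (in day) 2.537e-13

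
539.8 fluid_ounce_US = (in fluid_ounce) 539.8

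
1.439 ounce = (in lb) 0.08994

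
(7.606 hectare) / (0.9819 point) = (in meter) 2.196e+08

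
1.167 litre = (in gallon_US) 0.3083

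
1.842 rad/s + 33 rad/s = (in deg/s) 1996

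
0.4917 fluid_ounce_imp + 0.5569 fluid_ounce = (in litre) 0.03044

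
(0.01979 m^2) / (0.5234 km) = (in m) 3.781e-05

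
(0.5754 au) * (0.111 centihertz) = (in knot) 1.857e+08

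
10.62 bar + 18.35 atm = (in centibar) 2921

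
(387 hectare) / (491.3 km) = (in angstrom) 7.877e+10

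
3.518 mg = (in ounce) 0.0001241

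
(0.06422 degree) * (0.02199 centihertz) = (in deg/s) 1.412e-05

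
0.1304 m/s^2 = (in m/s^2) 0.1304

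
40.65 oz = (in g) 1152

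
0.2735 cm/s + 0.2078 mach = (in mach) 0.2078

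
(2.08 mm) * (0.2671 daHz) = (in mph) 0.01243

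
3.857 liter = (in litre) 3.857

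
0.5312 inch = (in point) 38.25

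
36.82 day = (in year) 0.1009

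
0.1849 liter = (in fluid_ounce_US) 6.252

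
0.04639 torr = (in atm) 6.104e-05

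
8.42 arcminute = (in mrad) 2.449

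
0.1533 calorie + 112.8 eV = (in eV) 4.003e+18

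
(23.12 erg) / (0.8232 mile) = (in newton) 1.745e-09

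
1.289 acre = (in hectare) 0.5216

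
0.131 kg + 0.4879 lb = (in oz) 12.43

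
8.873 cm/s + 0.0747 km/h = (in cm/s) 10.95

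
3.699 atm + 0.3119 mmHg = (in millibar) 3748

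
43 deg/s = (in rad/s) 0.7505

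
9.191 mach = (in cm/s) 3.13e+05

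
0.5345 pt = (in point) 0.5345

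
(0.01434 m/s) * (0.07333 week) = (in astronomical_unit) 4.251e-09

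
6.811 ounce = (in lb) 0.4257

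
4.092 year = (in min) 2.151e+06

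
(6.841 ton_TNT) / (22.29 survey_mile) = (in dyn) 7.979e+10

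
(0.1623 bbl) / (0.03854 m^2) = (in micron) 6.695e+05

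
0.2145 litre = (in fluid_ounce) 7.253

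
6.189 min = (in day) 0.004298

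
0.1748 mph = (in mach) 0.0002295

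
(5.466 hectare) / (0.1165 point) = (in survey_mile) 8.264e+05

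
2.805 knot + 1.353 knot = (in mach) 0.006282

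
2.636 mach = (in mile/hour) 2008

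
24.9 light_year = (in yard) 2.576e+17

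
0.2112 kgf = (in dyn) 2.071e+05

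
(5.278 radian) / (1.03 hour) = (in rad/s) 0.001423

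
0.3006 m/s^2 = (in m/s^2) 0.3006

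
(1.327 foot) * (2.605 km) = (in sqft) 1.134e+04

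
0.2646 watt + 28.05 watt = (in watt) 28.31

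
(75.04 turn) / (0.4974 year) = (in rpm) 0.000287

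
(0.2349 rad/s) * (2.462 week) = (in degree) 2.004e+07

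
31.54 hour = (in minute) 1892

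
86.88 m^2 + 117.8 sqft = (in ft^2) 1053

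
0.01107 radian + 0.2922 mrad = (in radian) 0.01136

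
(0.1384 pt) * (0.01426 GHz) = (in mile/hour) 1557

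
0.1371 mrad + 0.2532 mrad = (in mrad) 0.3903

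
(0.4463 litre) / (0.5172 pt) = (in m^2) 2.446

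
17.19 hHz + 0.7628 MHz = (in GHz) 0.0007645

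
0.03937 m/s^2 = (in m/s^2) 0.03937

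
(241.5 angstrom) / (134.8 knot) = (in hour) 9.674e-14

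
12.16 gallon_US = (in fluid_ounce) 1556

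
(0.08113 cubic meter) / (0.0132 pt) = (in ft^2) 1.875e+05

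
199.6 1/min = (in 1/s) 3.327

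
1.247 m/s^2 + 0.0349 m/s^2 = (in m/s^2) 1.282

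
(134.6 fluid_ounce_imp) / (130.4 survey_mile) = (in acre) 4.503e-12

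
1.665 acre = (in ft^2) 7.253e+04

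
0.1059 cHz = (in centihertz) 0.1059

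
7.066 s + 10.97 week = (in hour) 1843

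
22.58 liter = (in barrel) 0.142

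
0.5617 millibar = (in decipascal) 561.7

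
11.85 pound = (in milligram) 5.375e+06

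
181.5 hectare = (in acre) 448.5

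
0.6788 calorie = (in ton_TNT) 6.788e-10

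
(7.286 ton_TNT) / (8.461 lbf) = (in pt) 2.296e+12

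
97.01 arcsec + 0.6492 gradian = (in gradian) 0.6791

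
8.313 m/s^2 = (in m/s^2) 8.313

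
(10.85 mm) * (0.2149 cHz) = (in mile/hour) 5.216e-05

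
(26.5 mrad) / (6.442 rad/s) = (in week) 6.802e-09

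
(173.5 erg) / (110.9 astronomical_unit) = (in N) 1.046e-18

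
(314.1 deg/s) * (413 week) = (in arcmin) 4.707e+12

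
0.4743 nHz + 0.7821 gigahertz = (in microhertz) 7.821e+14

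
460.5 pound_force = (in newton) 2048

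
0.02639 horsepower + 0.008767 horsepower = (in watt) 26.22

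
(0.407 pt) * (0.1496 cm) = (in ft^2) 2.312e-06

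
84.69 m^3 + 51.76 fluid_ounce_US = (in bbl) 532.7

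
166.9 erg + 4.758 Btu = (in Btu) 4.758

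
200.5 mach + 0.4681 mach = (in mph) 1.531e+05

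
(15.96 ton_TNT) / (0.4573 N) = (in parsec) 4.732e-06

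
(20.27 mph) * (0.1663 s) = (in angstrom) 1.507e+10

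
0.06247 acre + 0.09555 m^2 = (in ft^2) 2722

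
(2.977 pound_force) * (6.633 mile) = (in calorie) 3.379e+04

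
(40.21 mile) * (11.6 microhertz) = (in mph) 1.679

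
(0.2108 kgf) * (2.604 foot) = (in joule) 1.641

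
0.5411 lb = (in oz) 8.658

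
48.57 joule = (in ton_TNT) 1.161e-08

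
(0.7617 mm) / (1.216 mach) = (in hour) 5.11e-10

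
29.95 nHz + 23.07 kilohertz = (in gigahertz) 2.307e-05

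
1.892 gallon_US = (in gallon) 1.892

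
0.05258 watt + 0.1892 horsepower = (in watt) 141.1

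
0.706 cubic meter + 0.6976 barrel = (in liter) 816.9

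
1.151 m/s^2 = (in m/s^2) 1.151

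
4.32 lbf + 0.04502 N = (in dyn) 1.926e+06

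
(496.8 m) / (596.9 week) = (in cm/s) 0.0001376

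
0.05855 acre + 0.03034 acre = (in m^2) 359.7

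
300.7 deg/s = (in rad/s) 5.248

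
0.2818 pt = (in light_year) 1.051e-20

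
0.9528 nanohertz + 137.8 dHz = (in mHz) 1.378e+04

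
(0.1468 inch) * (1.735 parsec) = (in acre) 4.933e+10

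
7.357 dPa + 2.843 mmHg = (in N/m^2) 379.8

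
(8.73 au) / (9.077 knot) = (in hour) 7.769e+07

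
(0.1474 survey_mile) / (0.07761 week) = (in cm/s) 0.5054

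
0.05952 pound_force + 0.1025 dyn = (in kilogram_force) 0.027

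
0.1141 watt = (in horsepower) 0.000153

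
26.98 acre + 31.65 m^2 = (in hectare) 10.92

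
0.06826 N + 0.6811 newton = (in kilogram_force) 0.07641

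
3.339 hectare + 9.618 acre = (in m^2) 7.231e+04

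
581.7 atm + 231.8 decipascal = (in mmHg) 4.421e+05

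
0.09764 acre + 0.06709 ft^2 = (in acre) 0.09764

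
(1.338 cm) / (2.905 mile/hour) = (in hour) 2.862e-06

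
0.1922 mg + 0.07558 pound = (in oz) 1.209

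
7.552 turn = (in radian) 47.45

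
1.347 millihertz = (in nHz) 1.347e+06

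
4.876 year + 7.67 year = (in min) 6.594e+06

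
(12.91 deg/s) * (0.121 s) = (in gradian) 1.736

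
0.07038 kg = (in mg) 7.038e+04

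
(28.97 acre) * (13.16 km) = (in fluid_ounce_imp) 5.43e+13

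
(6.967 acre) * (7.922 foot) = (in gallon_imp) 1.498e+07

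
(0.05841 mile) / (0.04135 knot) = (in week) 0.007307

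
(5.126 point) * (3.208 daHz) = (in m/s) 0.05801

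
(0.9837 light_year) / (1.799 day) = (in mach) 1.758e+08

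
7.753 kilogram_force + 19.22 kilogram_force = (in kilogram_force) 26.97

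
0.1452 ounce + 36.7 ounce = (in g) 1045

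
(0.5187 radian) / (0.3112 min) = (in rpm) 0.2653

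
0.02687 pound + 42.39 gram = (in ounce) 1.925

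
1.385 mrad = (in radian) 0.001385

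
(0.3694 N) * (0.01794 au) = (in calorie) 2.369e+08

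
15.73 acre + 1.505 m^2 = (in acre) 15.73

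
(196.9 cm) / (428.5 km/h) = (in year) 5.246e-10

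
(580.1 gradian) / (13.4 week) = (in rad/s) 1.124e-06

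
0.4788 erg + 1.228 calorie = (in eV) 3.207e+19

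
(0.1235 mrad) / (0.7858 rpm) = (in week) 2.482e-09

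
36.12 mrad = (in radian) 0.03612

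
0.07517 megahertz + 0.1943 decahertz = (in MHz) 0.07517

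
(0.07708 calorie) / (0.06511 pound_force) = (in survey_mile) 0.0006919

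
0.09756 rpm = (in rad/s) 0.01022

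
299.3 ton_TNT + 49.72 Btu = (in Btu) 1.187e+09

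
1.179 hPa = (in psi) 0.0171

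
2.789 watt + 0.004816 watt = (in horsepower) 0.003747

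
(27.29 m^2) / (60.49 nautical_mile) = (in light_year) 2.575e-20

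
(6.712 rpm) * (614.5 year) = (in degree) 7.804e+11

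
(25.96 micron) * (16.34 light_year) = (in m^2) 4.013e+12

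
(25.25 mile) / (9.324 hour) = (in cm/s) 121.1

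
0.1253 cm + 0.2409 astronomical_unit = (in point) 1.022e+14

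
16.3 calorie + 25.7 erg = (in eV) 4.257e+20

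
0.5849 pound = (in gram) 265.3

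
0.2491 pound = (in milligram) 1.13e+05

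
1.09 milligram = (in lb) 2.403e-06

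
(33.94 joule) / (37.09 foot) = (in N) 3.002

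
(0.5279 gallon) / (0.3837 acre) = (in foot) 4.222e-06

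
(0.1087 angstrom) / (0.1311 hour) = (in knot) 4.477e-14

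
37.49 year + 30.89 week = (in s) 1.201e+09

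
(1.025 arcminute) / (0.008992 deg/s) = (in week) 3.141e-06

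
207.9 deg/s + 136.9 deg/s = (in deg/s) 344.8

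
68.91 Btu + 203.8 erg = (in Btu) 68.91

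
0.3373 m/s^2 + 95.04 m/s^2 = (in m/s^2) 95.38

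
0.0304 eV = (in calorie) 1.164e-21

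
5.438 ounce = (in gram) 154.2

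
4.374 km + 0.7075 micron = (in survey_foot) 1.435e+04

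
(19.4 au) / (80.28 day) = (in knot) 8.133e+05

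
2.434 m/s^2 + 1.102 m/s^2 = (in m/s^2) 3.536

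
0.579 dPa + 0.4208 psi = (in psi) 0.4208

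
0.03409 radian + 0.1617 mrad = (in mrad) 34.25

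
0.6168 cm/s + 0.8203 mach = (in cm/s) 2.793e+04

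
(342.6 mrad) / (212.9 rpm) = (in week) 2.541e-08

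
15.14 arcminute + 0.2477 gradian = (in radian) 0.008295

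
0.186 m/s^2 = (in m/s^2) 0.186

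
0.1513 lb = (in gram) 68.63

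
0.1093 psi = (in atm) 0.007437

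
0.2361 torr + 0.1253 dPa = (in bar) 0.0003149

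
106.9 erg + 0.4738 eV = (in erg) 106.9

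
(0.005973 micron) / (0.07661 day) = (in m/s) 9.024e-13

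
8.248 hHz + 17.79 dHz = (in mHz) 8.266e+05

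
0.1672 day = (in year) 0.0004581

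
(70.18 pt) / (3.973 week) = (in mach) 3.026e-11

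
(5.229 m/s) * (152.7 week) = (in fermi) 4.829e+23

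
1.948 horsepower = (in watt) 1453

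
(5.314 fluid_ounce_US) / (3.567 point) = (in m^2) 0.1249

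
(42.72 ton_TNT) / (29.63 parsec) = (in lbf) 4.395e-08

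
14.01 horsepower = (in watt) 1.045e+04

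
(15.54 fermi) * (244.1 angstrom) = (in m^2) 3.793e-22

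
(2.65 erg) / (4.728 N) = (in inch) 2.207e-06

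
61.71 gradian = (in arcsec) 1.999e+05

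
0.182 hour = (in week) 0.001083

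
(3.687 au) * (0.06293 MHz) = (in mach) 1.019e+14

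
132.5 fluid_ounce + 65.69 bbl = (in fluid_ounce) 3.533e+05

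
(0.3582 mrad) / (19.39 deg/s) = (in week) 1.75e-09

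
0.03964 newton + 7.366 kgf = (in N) 72.28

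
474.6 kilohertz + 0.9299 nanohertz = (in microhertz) 4.746e+11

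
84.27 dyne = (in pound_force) 0.0001894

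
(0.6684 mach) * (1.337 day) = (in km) 2.629e+04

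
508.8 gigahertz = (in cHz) 5.088e+13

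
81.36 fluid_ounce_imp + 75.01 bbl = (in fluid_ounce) 4.033e+05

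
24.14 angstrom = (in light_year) 2.552e-25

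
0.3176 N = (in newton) 0.3176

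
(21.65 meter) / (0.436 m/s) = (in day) 0.0005747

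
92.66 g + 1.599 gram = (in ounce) 3.325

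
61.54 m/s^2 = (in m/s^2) 61.54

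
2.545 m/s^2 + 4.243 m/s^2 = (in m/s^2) 6.788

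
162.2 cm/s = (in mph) 3.628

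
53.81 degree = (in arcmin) 3229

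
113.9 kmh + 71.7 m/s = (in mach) 0.3035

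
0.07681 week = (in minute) 774.2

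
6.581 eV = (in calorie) 2.52e-19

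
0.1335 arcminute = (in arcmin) 0.1335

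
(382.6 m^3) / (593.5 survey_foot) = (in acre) 0.0005226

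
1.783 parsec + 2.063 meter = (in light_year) 5.815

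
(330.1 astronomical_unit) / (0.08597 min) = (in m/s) 9.574e+12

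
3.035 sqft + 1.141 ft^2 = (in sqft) 4.176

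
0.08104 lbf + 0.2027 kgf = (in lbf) 0.5279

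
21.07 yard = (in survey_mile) 0.01197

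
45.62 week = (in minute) 4.598e+05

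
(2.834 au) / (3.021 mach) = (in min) 6.869e+06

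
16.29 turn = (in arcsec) 2.111e+07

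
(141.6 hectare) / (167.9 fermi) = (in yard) 9.223e+18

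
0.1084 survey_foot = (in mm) 33.04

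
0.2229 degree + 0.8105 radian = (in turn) 0.1296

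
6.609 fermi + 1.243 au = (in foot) 6.101e+11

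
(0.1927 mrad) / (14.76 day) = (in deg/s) 8.658e-09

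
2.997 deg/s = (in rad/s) 0.05231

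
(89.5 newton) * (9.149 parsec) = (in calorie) 6.039e+18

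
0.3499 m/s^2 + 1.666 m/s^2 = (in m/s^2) 2.016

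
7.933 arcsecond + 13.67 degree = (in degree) 13.67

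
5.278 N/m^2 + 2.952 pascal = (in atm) 8.122e-05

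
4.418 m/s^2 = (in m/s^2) 4.418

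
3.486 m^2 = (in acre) 0.0008614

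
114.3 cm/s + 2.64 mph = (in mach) 0.006823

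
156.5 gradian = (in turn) 0.3913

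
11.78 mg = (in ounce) 0.0004155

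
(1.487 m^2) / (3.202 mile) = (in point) 0.818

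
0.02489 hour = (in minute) 1.493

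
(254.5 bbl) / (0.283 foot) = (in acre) 0.1159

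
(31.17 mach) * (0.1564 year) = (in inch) 2.061e+12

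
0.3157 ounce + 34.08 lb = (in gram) 1.547e+04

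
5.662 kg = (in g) 5662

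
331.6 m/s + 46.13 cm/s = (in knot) 645.5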